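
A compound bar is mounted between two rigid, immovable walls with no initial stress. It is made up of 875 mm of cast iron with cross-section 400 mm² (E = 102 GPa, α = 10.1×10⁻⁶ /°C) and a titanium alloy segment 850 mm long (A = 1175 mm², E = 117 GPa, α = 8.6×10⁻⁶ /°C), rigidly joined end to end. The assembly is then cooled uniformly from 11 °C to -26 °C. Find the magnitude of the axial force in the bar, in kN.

With the walls removed the bar would change length by δ_free = Σ αᵢΔT Lᵢ = 10.1×10⁻⁶×37×875 + 8.6×10⁻⁶×37×850 = 0.5975 mm.
Since the ends are fixed, an axial force P builds up, equal in every segment, with P · Σ Lᵢ/(AᵢEᵢ) = δ_free.
Σ Lᵢ/(AᵢEᵢ) = 875/(400×102×10³) + 850/(1175×117×10³) = 2.763×10⁻⁵ mm/N.
So P = 0.5975 / 2.763×10⁻⁵ = 21.62 kN, tensile.

P ≈ 21.6 kN (tensile)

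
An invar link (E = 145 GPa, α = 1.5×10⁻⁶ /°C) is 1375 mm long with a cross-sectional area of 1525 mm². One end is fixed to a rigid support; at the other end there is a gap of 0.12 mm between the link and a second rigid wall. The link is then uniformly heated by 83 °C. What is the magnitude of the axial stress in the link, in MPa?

Free thermal elongation = αΔT L = 1.5×10⁻⁶ × 83 × 1375 = 0.1712 mm.
The gap closes (δ_free > 0.12 mm) and the wall then resists a further 0.1712 − 0.12 = 0.05119 mm of expansion.
So σ = E(δ_free − g)/L = 145×10³ × 0.05119/1375 = 5.398 MPa.

σ ≈ 5.4 MPa (compressive)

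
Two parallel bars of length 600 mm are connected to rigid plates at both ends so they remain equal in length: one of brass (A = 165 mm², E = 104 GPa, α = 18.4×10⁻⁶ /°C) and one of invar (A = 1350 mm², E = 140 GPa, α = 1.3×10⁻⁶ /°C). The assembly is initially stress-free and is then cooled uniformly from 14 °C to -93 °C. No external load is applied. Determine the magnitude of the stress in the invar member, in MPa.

σ ≈ 21.3 MPa (compressive)

Equilibrium of a rigid end plate with no external load gives equal and opposite internal forces ±P in the two members. Since α_{brass} > α_{invar}, cooling drives the brass into tension and the invar into compression.
Compatibility of the two members (thermal + elastic change equal): (α₁ − α₂)ΔT = P·[1/(A₁E₁) + 1/(A₂E₂)].
|α₁ − α₂|·ΔT = 17.1×10⁻⁶ × 107 = 0.00183.
1/(A₁E₁) + 1/(A₂E₂) = 1/(165×104×10³) + 1/(1350×140×10³) = 6.357×10⁻⁸ N⁻¹.
P = 0.00183 / 6.357×10⁻⁸ = 28780 N = 28.78 kN.
σ_{invar} = P/A₂ = 28780/1350 = 21.32 MPa, compressive.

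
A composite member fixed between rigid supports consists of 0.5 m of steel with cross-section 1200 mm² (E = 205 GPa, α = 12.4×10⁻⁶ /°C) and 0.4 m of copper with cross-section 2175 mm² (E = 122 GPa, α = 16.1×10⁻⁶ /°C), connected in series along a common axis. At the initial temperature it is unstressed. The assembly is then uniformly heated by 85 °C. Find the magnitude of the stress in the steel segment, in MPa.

σ ≈ 253 MPa (compressive)

Free thermal expansion of the whole bar: Σ αᵢΔT Lᵢ = 12.4×10⁻⁶×85×500 + 16.1×10⁻⁶×85×400 = 1.074 mm.
The rigid supports impose zero overall length change; the single axial force P common to all segments must satisfy P Σ Lᵢ/(AᵢEᵢ) = δ_free.
Σ Lᵢ/(AᵢEᵢ) = 500/(1200×205×10³) + 400/(2175×122×10³) = 3.54×10⁻⁶ mm/N.
Hence P = δ_free / Σ(L/AE) = 1.074/3.54×10⁻⁶ = 303.5 kN (compressive).
σ_{steel} = P / A = 303500 / 1200 = 252.9 MPa.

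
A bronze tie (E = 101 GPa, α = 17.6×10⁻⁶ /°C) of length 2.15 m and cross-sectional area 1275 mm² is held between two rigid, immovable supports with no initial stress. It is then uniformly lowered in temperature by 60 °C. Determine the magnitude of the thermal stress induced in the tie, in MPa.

σ ≈ 107 MPa (tensile)

Because both ends are immovable the net strain is zero, and the suppressed thermal strain is αΔT = 17.6×10⁻⁶ × 60 = 1056×10⁻⁶.
The stress required to suppress this strain is σ = Eε = 101×10³ × 1056×10⁻⁶ = 106.7 MPa, tensile since the tie is trying to contract.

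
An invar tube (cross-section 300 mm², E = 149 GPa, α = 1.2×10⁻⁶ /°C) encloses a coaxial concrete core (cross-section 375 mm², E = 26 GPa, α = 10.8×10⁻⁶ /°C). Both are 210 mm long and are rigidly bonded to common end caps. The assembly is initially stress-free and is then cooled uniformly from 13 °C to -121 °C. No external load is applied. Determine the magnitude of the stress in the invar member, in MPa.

Both members must finish at the same length. With the larger α, the concrete tends to over-contract; the plates restrain it, putting the concrete in tension and the invar in compression. With no external load the two internal forces are equal and opposite, magnitude P.
Setting the final lengths equal and cancelling L: (α₁ − α₂)ΔT = P/(A₁E₁) + P/(A₂E₂).
|α₁ − α₂|·ΔT = 9.6×10⁻⁶ × 134 = 0.001286.
1/(A₁E₁) + 1/(A₂E₂) = 1/(300×149×10³) + 1/(375×26×10³) = 1.249×10⁻⁷ N⁻¹.
So P = 0.001286 / 1.249×10⁻⁷ = 10.3 kN.
σ_{invar} = P/A₁ = 10300/300 = 34.32 MPa, compressive.

σ ≈ 34.3 MPa (compressive)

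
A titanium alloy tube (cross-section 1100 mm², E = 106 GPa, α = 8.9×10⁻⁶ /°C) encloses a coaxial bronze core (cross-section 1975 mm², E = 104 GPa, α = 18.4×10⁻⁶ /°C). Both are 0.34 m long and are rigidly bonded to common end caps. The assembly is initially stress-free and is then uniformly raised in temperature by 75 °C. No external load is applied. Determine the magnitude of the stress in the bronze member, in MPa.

σ ≈ 26.8 MPa (compressive)

The bronze has the larger α, so on heating it would change length more than the titanium alloy if both were free. The rigid plates force a common final length, so the bronze is put into compression and the titanium alloy into tension, with equal and opposite forces P (no external load).
Equating the net (thermal + elastic) strains gives |α₁ − α₂|·ΔT = P·[1/(A₁E₁) + 1/(A₂E₂)].
|α₁ − α₂|·ΔT = 9.5×10⁻⁶ × 75 = 0.0007125.
1/(A₁E₁) + 1/(A₂E₂) = 1/(1100×106×10³) + 1/(1975×104×10³) = 1.344×10⁻⁸ N⁻¹.
P = 0.0007125 / 1.344×10⁻⁸ = 52990 N = 52.99 kN.
σ_{bronze} = P/A₂ = 52990/1975 = 26.83 MPa, compressive.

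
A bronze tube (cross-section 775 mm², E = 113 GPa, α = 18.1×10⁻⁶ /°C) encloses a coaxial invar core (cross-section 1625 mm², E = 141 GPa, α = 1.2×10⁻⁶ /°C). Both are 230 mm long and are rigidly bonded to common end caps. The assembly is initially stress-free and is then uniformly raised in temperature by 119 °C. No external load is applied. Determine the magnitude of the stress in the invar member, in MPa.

σ ≈ 78.4 MPa (tensile)

Both members must finish at the same length. With the larger α, the bronze tends to over-expand; the plates restrain it, putting the bronze in compression and the invar in tension. With no external load the two internal forces are equal and opposite, magnitude P.
Equating the net (thermal + elastic) strains gives |α₁ − α₂|·ΔT = P·[1/(A₁E₁) + 1/(A₂E₂)].
|α₁ − α₂|·ΔT = 16.9×10⁻⁶ × 119 = 0.002011.
1/(A₁E₁) + 1/(A₂E₂) = 1/(775×113×10³) + 1/(1625×141×10³) = 1.578×10⁻⁸ N⁻¹.
So P = 0.002011 / 1.578×10⁻⁸ = 127.4 kN.
σ_{invar} = P/A₂ = 127400/1625 = 78.41 MPa, tensile.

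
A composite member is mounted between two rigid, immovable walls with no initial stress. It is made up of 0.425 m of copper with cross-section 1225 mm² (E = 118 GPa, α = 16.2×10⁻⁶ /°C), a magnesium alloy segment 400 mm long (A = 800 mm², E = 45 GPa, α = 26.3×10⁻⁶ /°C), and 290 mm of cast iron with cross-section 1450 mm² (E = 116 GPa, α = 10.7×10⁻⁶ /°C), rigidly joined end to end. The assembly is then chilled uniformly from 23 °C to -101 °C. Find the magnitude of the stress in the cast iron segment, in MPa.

If the supports were absent, the total length change would be Σ αᵢΔT Lᵢ = 16.2×10⁻⁶×124×425 + 26.3×10⁻⁶×124×400 + 10.7×10⁻⁶×124×290 = 2.543 mm.
Since the ends are fixed, an axial force P builds up, equal in every segment, with P · Σ Lᵢ/(AᵢEᵢ) = δ_free.
Σ Lᵢ/(AᵢEᵢ) = 425/(1225×118×10³) + 400/(800×45×10³) + 290/(1450×116×10³) = 1.578×10⁻⁵ mm/N.
Hence P = δ_free / Σ(L/AE) = 2.543/1.578×10⁻⁵ = 161.2 kN (tensile).
σ_{cast iron} = P / A = 161200 / 1450 = 111.2 MPa.

σ ≈ 111 MPa (tensile)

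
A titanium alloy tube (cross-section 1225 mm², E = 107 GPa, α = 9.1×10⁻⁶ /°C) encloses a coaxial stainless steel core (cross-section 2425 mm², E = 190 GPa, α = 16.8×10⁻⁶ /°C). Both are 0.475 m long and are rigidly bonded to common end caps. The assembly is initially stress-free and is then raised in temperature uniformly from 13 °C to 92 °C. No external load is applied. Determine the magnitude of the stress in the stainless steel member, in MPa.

σ ≈ 25.6 MPa (compressive)

Both members must finish at the same length. With the larger α, the stainless steel tends to over-expand; the plates restrain it, putting the stainless steel in compression and the titanium alloy in tension. With no external load the two internal forces are equal and opposite, magnitude P.
Setting the final lengths equal and cancelling L: (α₁ − α₂)ΔT = P/(A₁E₁) + P/(A₂E₂).
|α₁ − α₂|·ΔT = 7.7×10⁻⁶ × 79 = 0.0006083.
1/(A₁E₁) + 1/(A₂E₂) = 1/(1225×107×10³) + 1/(2425×190×10³) = 9.8×10⁻⁹ N⁻¹.
P = 0.0006083 / 9.8×10⁻⁹ = 62070 N = 62.07 kN.
σ_{stainless steel} = P/A₂ = 62070/2425 = 25.6 MPa, compressive.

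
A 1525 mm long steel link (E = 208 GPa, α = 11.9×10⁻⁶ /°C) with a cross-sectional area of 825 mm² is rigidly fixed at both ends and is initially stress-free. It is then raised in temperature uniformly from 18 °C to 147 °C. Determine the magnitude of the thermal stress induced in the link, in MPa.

σ ≈ 319 MPa (compressive)

Because both ends are immovable the net strain is zero, and the suppressed thermal strain is αΔT = 11.9×10⁻⁶ × 129 = 1535.1×10⁻⁶.
Hence σ = E·αΔT = 208×10³ × 1535.1×10⁻⁶ = 319.3 MPa, compressive.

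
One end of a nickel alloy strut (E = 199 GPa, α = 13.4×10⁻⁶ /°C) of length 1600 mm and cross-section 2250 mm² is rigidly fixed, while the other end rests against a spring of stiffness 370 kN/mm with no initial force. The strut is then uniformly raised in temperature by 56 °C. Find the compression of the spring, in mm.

δ ≈ 0.517 mm

The unrestrained thermal change is αΔT L = 13.4×10⁻⁶ × 56 × 1600 = 1.201 mm.
Let P be the compressive force at the spring. The strut shortens elastically by PL/(AE) and the spring compresses by P/k; together these equal δ_free.
P [ L/(AE) + 1/k ] = δ_free → P [ 1600/(2250×199×10³) + 1/(370×10³) ] = 1.201.
P = 1.201 / 6.276×10⁻⁶ = 191300 N.
Spring compression = P/k = 191300/(370×10³) = 0.517 mm.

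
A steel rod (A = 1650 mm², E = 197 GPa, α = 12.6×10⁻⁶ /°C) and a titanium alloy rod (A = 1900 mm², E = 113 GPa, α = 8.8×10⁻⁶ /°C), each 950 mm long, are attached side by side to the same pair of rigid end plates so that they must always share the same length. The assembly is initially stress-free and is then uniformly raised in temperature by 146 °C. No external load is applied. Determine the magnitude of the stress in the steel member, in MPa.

Equilibrium of a rigid end plate with no external load gives equal and opposite internal forces ±P in the two members. Since α_{steel} > α_{titanium alloy}, heating drives the steel into compression and the titanium alloy into tension.
Compatibility of the two members (thermal + elastic change equal): (α₁ − α₂)ΔT = P·[1/(A₁E₁) + 1/(A₂E₂)].
|α₁ − α₂|·ΔT = 3.8×10⁻⁶ × 146 = 0.0005548.
1/(A₁E₁) + 1/(A₂E₂) = 1/(1650×197×10³) + 1/(1900×113×10³) = 7.734×10⁻⁹ N⁻¹.
P = 0.0005548 / 7.734×10⁻⁹ = 71730 N = 71.73 kN.
σ_{steel} = P/A₁ = 71730/1650 = 43.48 MPa, compressive.

σ ≈ 43.5 MPa (compressive)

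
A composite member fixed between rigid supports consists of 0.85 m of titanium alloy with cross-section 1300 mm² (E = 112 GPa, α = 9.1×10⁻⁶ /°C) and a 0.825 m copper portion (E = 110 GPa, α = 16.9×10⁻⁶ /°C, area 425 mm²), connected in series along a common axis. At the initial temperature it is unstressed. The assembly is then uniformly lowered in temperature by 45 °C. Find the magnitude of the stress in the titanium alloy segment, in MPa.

σ ≈ 32 MPa (tensile)

If the supports were absent, the total length change would be Σ αᵢΔT Lᵢ = 9.1×10⁻⁶×45×850 + 16.9×10⁻⁶×45×825 = 0.9755 mm.
Since the ends are fixed, an axial force P builds up, equal in every segment, with P · Σ Lᵢ/(AᵢEᵢ) = δ_free.
The series flexibility is Σ Lᵢ/(AᵢEᵢ) = 850/(1300×112×10³) + 825/(425×110×10³) = 2.348×10⁻⁵ mm/N.
Hence P = δ_free / Σ(L/AE) = 0.9755/2.348×10⁻⁵ = 41.54 kN (tensile).
σ_{titanium alloy} = P / A = 41540 / 1300 = 31.95 MPa.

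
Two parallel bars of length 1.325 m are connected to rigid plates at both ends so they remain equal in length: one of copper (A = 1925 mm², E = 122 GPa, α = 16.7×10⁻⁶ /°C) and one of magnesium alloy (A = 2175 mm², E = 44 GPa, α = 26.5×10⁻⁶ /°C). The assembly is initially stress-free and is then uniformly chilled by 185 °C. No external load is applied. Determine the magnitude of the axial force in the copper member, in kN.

P ≈ 123 kN (compressive in the copper)

Equilibrium of a rigid end plate with no external load gives equal and opposite internal forces ±P in the two members. Since α_{magnesium alloy} > α_{copper}, cooling drives the magnesium alloy into tension and the copper into compression.
Setting the final lengths equal and cancelling L: (α₁ − α₂)ΔT = P/(A₁E₁) + P/(A₂E₂).
|α₁ − α₂|·ΔT = 9.8×10⁻⁶ × 185 = 0.001813.
1/(A₁E₁) + 1/(A₂E₂) = 1/(1925×122×10³) + 1/(2175×44×10³) = 1.471×10⁻⁸ N⁻¹.
P = 0.001813 / 1.471×10⁻⁸ = 123300 N = 123.3 kN.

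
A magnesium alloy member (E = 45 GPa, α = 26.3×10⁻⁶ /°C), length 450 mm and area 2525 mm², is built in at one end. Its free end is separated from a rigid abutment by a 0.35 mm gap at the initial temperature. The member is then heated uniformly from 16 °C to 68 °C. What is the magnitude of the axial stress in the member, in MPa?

If the wall were absent the member would grow by αΔT L = 26.3×10⁻⁶ × 52 × 450 = 0.6154 mm.
After closing the 0.35 mm clearance, 0.6154 − 0.35 = 0.2654 mm of expansion remains to be suppressed by the wall.
That suppressed elongation corresponds to σ = E·Δ/L = 45×10³ × 0.2654/450 = 26.54 MPa.

σ ≈ 26.5 MPa (compressive)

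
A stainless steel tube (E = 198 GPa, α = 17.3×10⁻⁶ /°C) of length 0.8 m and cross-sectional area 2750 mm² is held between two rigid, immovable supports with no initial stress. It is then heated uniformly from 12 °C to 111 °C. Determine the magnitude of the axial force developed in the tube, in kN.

P ≈ 933 kN (compressive)

Full restraint means ε = 0, so the stress is σ = EαΔT = 198×10³ × 17.3×10⁻⁶ × 99 = 339.1 MPa.
Axial force P = σA = 339.1 × 2750 = 932600 N = 932.6 kN, compressive.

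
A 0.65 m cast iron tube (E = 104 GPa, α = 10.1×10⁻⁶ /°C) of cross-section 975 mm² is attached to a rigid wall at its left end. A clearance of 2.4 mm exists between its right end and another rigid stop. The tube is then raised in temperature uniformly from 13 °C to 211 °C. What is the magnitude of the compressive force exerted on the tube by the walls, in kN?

Unrestrained expansion: δ_free = αΔT L = 10.1×10⁻⁶ × 198 × 650 = 1.3 mm.
This is smaller than the 2.4 mm clearance, so the tube expands freely without reaching the stop — the stress is zero.

P ≈ 0 kN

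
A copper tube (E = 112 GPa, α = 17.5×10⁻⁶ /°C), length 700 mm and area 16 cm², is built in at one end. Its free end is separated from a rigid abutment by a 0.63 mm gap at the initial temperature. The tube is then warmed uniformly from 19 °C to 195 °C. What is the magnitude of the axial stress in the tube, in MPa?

σ ≈ 244 MPa (compressive)

Unrestrained expansion: δ_free = αΔT L = 17.5×10⁻⁶ × 176 × 700 = 2.156 mm.
This exceeds the 0.63 mm gap, so the wall pushes back. The portion of expansion that must be recovered elastically is δ_free − gap = 2.156 − 0.63 = 1.526 mm.
Compatibility: PL/(AE) = 1.526 mm, so σ = P/A = E × (1.526/700) = 244.2 MPa.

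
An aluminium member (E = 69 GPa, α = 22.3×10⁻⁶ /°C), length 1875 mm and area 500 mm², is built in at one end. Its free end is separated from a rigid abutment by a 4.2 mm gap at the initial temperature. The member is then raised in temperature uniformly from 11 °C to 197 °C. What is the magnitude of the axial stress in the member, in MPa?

Unrestrained expansion: δ_free = αΔT L = 22.3×10⁻⁶ × 186 × 1875 = 7.777 mm.
After closing the 4.2 mm clearance, 7.777 − 4.2 = 3.577 mm of expansion remains to be suppressed by the wall.
Compatibility: PL/(AE) = 3.577 mm, so σ = P/A = E × (3.577/1875) = 131.6 MPa.

σ ≈ 132 MPa (compressive)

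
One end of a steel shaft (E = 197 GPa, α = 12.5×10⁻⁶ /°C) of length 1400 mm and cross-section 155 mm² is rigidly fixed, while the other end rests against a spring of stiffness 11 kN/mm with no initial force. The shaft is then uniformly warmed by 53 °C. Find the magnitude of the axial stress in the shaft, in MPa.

σ ≈ 43.8 MPa (compressive)

If the spring were absent the shaft would lengthen by αΔT L = 12.5×10⁻⁶ × 53 × 1400 = 0.9275 mm.
Let P be the compressive force at the spring. The shaft shortens elastically by PL/(AE) and the spring compresses by P/k; together these equal δ_free.
P [ L/(AE) + 1/k ] = δ_free → P [ 1400/(155×197×10³) + 1/(11×10³) ] = 0.9275.
P = 0.9275 / 0.0001368 = 6782 N.
σ = P/A = 6782/155 = 43.76 MPa.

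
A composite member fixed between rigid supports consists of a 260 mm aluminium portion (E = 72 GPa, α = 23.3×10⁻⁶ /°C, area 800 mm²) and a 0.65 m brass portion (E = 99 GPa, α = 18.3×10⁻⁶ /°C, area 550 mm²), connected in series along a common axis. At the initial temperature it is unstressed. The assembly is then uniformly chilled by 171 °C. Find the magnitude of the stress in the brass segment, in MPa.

σ ≈ 339 MPa (tensile)

Free thermal contraction of the whole bar: Σ αᵢΔT Lᵢ = 23.3×10⁻⁶×171×260 + 18.3×10⁻⁶×171×650 = 3.07 mm.
The rigid supports impose zero overall length change; the single axial force P common to all segments must satisfy P Σ Lᵢ/(AᵢEᵢ) = δ_free.
Σ Lᵢ/(AᵢEᵢ) = 260/(800×72×10³) + 650/(550×99×10³) = 1.645×10⁻⁵ mm/N.
So P = 3.07 / 1.645×10⁻⁵ = 186.6 kN, tensile.
σ_{brass} = P / A = 186600 / 550 = 339.3 MPa.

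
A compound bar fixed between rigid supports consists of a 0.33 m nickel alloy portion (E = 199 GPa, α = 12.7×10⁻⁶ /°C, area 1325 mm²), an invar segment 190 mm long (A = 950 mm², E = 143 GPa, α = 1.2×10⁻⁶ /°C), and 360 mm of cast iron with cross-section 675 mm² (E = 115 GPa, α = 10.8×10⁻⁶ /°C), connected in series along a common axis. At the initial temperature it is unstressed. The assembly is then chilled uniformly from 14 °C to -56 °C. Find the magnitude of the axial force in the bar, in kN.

P ≈ 79.8 kN (tensile)

Free thermal contraction of the whole bar: Σ αᵢΔT Lᵢ = 12.7×10⁻⁶×70×330 + 1.2×10⁻⁶×70×190 + 10.8×10⁻⁶×70×360 = 0.5815 mm.
The rigid supports impose zero overall length change; the single axial force P common to all segments must satisfy P Σ Lᵢ/(AᵢEᵢ) = δ_free.
The series flexibility is Σ Lᵢ/(AᵢEᵢ) = 330/(1325×199×10³) + 190/(950×143×10³) + 360/(675×115×10³) = 7.288×10⁻⁶ mm/N.
Hence P = δ_free / Σ(L/AE) = 0.5815/7.288×10⁻⁶ = 79.79 kN (tensile).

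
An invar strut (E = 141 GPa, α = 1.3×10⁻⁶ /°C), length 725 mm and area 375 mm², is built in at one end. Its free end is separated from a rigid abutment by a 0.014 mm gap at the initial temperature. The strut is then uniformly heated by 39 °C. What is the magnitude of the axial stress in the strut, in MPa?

σ ≈ 4.43 MPa (compressive)

Unrestrained expansion: δ_free = αΔT L = 1.3×10⁻⁶ × 39 × 725 = 0.03676 mm.
The gap closes (δ_free > 0.014 mm) and the wall then resists a further 0.03676 − 0.014 = 0.02276 mm of expansion.
So σ = E(δ_free − g)/L = 141×10³ × 0.02276/725 = 4.426 MPa.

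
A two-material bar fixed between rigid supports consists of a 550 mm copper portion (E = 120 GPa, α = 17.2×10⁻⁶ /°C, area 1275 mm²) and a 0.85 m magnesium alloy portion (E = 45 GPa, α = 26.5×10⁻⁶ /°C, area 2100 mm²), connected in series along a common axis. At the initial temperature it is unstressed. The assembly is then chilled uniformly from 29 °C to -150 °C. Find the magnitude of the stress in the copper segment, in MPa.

Free thermal contraction of the whole bar: Σ αᵢΔT Lᵢ = 17.2×10⁻⁶×179×550 + 26.5×10⁻⁶×179×850 = 5.725 mm.
Since the ends are fixed, an axial force P builds up, equal in every segment, with P · Σ Lᵢ/(AᵢEᵢ) = δ_free.
The series flexibility is Σ Lᵢ/(AᵢEᵢ) = 550/(1275×120×10³) + 850/(2100×45×10³) = 1.259×10⁻⁵ mm/N.
Hence P = δ_free / Σ(L/AE) = 5.725/1.259×10⁻⁵ = 454.8 kN (tensile).
σ_{copper} = P / A = 454800 / 1275 = 356.7 MPa.

σ ≈ 357 MPa (tensile)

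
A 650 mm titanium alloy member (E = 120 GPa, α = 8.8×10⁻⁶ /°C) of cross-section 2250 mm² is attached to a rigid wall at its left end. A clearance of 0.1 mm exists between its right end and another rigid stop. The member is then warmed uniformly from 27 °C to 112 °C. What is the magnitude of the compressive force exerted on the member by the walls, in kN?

P ≈ 160 kN

If the wall were absent the member would grow by αΔT L = 8.8×10⁻⁶ × 85 × 650 = 0.4862 mm.
After closing the 0.1 mm clearance, 0.4862 − 0.1 = 0.3862 mm of expansion remains to be suppressed by the wall.
Compatibility: PL/(AE) = 0.3862 mm, so σ = P/A = E × (0.3862/650) = 71.3 MPa.
Force on the wall = σA = 71.3 × 2250 mm² = 160.4 kN.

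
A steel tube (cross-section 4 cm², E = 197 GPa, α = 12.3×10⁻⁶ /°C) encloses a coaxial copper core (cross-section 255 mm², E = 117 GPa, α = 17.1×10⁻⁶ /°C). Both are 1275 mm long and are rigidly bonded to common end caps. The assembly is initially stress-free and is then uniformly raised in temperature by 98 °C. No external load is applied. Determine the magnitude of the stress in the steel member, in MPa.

The copper has the larger α, so on heating it would change length more than the steel if both were free. The rigid plates force a common final length, so the copper is put into compression and the steel into tension, with equal and opposite forces P (no external load).
Equating the net (thermal + elastic) strains gives |α₁ − α₂|·ΔT = P·[1/(A₁E₁) + 1/(A₂E₂)].
|α₁ − α₂|·ΔT = 4.8×10⁻⁶ × 98 = 0.0004704.
1/(A₁E₁) + 1/(A₂E₂) = 1/(400×197×10³) + 1/(255×117×10³) = 4.621×10⁻⁸ N⁻¹.
So P = 0.0004704 / 4.621×10⁻⁸ = 10.18 kN.
σ_{steel} = P/A₁ = 10180/400 = 25.45 MPa, tensile.

σ ≈ 25.5 MPa (tensile)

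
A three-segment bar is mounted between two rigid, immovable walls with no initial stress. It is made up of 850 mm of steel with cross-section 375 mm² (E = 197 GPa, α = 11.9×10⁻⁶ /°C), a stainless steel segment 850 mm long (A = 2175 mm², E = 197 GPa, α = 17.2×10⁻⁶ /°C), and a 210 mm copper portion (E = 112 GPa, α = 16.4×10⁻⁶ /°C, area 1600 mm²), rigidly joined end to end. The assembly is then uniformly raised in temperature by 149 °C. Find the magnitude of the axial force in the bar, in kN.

P ≈ 286 kN (compressive)

If the supports were absent, the total length change would be Σ αᵢΔT Lᵢ = 11.9×10⁻⁶×149×850 + 17.2×10⁻⁶×149×850 + 16.4×10⁻⁶×149×210 = 4.199 mm.
The walls prevent any net length change, so an axial force P (same in every segment) develops. Compatibility: P · Σ Lᵢ/(AᵢEᵢ) = δ_free.
Σ Lᵢ/(AᵢEᵢ) = 850/(375×197×10³) + 850/(2175×197×10³) + 210/(1600×112×10³) = 1.466×10⁻⁵ mm/N.
So P = 4.199 / 1.466×10⁻⁵ = 286.4 kN, compressive.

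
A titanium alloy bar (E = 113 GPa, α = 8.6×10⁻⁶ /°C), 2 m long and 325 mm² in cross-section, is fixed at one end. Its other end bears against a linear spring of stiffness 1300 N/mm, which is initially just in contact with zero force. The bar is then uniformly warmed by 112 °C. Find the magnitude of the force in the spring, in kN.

The unrestrained thermal change is αΔT L = 8.6×10⁻⁶ × 112 × 2000 = 1.926 mm.
Let P be the compressive force at the spring. The bar shortens elastically by PL/(AE) and the spring compresses by P/k; together these equal δ_free.
So P = δ_free / [L/(AE) + 1/k] = 1.926 / [ 2000/(325×113×10³) + 1/(1300) ].
P = 1.926 / 0.0008237 = 2339 N.

P ≈ 2.34 kN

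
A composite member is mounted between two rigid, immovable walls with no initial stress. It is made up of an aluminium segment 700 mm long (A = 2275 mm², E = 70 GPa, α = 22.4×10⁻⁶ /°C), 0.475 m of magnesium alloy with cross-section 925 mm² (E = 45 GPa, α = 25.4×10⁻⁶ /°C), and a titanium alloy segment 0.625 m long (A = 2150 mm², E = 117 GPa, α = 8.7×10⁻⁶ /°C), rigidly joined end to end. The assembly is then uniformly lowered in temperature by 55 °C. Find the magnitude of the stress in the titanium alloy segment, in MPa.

Free thermal contraction of the whole bar: Σ αᵢΔT Lᵢ = 22.4×10⁻⁶×55×700 + 25.4×10⁻⁶×55×475 + 8.7×10⁻⁶×55×625 = 1.825 mm.
The walls prevent any net length change, so an axial force P (same in every segment) develops. Compatibility: P · Σ Lᵢ/(AᵢEᵢ) = δ_free.
The series flexibility is Σ Lᵢ/(AᵢEᵢ) = 700/(2275×70×10³) + 475/(925×45×10³) + 625/(2150×117×10³) = 1.829×10⁻⁵ mm/N.
Hence P = δ_free / Σ(L/AE) = 1.825/1.829×10⁻⁵ = 99.77 kN (tensile).
σ_{titanium alloy} = P / A = 99770 / 2150 = 46.41 MPa.

σ ≈ 46.4 MPa (tensile)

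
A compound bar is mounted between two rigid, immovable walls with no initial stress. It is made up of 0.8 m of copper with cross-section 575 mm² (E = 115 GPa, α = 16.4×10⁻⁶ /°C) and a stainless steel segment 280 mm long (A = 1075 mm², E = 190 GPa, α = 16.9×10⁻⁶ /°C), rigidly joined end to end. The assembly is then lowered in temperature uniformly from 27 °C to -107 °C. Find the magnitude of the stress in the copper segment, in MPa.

σ ≈ 309 MPa (tensile)

Free thermal contraction of the whole bar: Σ αᵢΔT Lᵢ = 16.4×10⁻⁶×134×800 + 16.9×10⁻⁶×134×280 = 2.392 mm.
Since the ends are fixed, an axial force P builds up, equal in every segment, with P · Σ Lᵢ/(AᵢEᵢ) = δ_free.
Σ Lᵢ/(AᵢEᵢ) = 800/(575×115×10³) + 280/(1075×190×10³) = 1.347×10⁻⁵ mm/N.
P = 2.392 / 1.347×10⁻⁵ = 177600 N = 177.6 kN, tensile.
σ_{copper} = P / A = 177600 / 575 = 308.9 MPa.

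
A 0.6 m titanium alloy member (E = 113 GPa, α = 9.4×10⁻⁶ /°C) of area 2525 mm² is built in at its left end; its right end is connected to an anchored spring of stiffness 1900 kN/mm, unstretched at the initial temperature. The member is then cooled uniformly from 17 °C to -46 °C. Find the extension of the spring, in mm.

δ ≈ 0.0711 mm

The unrestrained thermal change is αΔT L = 9.4×10⁻⁶ × 63 × 600 = 0.3553 mm.
Let P be the tensile force in the spring. The member extends elastically by PL/(AE) and the spring stretches by P/k; together these equal δ_free.
So P = δ_free / [L/(AE) + 1/k] = 0.3553 / [ 600/(2525×113×10³) + 1/(1900×10³) ].
P = 0.3553 / 2.629×10⁻⁶ = 135100 N.
Spring extension = P/k = 135100/(1900×10³) = 0.07113 mm.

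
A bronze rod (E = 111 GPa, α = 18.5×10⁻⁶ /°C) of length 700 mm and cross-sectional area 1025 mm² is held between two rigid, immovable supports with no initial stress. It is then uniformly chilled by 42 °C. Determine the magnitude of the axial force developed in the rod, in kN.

P ≈ 88.4 kN (tensile)

With zero net strain, σ = E·αΔT = 111 GPa × 18.5×10⁻⁶ × 42 = 86.25 MPa.
Then P = σA = 86.25 × 1025 mm² = 88.4 kN, tensile.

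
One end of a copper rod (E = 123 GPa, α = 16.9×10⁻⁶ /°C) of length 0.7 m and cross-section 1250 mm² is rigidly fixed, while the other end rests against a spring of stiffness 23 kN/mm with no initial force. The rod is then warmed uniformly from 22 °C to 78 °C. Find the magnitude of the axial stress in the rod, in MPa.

The unrestrained thermal change is αΔT L = 16.9×10⁻⁶ × 56 × 700 = 0.6625 mm.
With a force P in the spring, the elastic change of the rod is PL/(AE) and that of the spring is P/k; compatibility requires their sum to equal δ_free.
So P = δ_free / [L/(AE) + 1/k] = 0.6625 / [ 700/(1250×123×10³) + 1/(23×10³) ].
P = 0.6625 / 4.803×10⁻⁵ = 13790 N.
σ = P/A = 13790/1250 = 11.03 MPa.

σ ≈ 11 MPa (compressive)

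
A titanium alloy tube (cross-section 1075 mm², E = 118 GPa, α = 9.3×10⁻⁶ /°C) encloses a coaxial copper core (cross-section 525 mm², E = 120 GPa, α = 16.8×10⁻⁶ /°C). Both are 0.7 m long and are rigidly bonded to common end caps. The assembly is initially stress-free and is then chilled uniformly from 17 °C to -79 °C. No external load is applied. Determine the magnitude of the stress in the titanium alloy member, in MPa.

Both members must finish at the same length. With the larger α, the copper tends to over-contract; the plates restrain it, putting the copper in tension and the titanium alloy in compression. With no external load the two internal forces are equal and opposite, magnitude P.
Setting the final lengths equal and cancelling L: (α₁ − α₂)ΔT = P/(A₁E₁) + P/(A₂E₂).
|α₁ − α₂|·ΔT = 7.5×10⁻⁶ × 96 = 0.00072.
1/(A₁E₁) + 1/(A₂E₂) = 1/(1075×118×10³) + 1/(525×120×10³) = 2.376×10⁻⁸ N⁻¹.
P = 0.00072 / 2.376×10⁻⁸ = 30310 N = 30.31 kN.
σ_{titanium alloy} = P/A₁ = 30310/1075 = 28.19 MPa, compressive.

σ ≈ 28.2 MPa (compressive)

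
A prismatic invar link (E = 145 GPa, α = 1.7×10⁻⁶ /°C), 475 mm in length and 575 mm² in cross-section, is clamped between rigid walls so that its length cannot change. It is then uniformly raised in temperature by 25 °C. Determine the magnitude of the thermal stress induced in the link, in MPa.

σ ≈ 6.16 MPa (compressive)

Because both ends are immovable the net strain is zero, and the suppressed thermal strain is αΔT = 1.7×10⁻⁶ × 25 = 42.5×10⁻⁶.
σ = EαΔT = 145×10³ × 1.7×10⁻⁶ × 25 = 6.162 MPa (compressive; the link is trying to expand).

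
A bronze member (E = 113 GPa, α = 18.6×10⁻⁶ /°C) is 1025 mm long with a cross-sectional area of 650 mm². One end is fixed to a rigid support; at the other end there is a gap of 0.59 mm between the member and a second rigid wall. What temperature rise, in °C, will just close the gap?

ΔT ≈ 30.9 °C

The gap closes when αΔT L = 0.59 mm, since the member is still unstressed at that instant.
So ΔT = g/(αL) = 0.59/(18.6×10⁻⁶ × 1025) = 30.95 °C.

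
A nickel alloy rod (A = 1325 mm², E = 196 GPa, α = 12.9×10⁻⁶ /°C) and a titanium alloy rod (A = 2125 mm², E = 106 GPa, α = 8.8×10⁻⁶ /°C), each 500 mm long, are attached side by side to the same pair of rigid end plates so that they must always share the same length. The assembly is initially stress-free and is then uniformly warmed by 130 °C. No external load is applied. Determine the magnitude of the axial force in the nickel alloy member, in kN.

Equilibrium of a rigid end plate with no external load gives equal and opposite internal forces ±P in the two members. Since α_{nickel alloy} > α_{titanium alloy}, heating drives the nickel alloy into compression and the titanium alloy into tension.
Equating the net (thermal + elastic) strains gives |α₁ − α₂|·ΔT = P·[1/(A₁E₁) + 1/(A₂E₂)].
|α₁ − α₂|·ΔT = 4.1×10⁻⁶ × 130 = 0.000533.
1/(A₁E₁) + 1/(A₂E₂) = 1/(1325×196×10³) + 1/(2125×106×10³) = 8.29×10⁻⁹ N⁻¹.
So P = 0.000533 / 8.29×10⁻⁹ = 64.29 kN.

P ≈ 64.3 kN (compressive in the nickel alloy)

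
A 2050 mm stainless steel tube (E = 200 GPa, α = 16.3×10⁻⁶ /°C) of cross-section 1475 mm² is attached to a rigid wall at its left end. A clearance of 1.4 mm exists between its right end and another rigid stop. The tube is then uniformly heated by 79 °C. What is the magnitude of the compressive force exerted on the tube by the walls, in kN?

P ≈ 178 kN

If the wall were absent the tube would grow by αΔT L = 16.3×10⁻⁶ × 79 × 2050 = 2.64 mm.
After closing the 1.4 mm clearance, 2.64 − 1.4 = 1.24 mm of expansion remains to be suppressed by the wall.
So σ = E(δ_free − g)/L = 200×10³ × 1.24/2050 = 121 MPa.
Force on the wall = σA = 121 × 1475 mm² = 178.4 kN.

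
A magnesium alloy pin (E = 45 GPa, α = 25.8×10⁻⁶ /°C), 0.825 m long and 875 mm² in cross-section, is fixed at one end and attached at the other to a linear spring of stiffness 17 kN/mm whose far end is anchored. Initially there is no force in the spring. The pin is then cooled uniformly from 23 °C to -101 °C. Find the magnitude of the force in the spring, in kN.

P ≈ 33.1 kN

Free thermal contraction: δ_free = αΔT L = 25.8×10⁻⁶ × 124 × 825 = 2.639 mm.
With a force P in the spring, the elastic change of the pin is PL/(AE) and that of the spring is P/k; compatibility requires their sum to equal δ_free.
P [ L/(AE) + 1/k ] = δ_free → P [ 825/(875×45×10³) + 1/(17×10³) ] = 2.639.
P = 2.639 / 7.978×10⁻⁵ = 33080 N.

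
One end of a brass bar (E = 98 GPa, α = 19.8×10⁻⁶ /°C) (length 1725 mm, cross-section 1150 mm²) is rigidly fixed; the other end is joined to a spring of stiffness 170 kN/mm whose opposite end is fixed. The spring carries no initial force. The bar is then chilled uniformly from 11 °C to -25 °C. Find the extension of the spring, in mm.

δ ≈ 0.341 mm

Free thermal contraction: δ_free = αΔT L = 19.8×10⁻⁶ × 36 × 1725 = 1.23 mm.
Let P be the tensile force in the spring. The bar extends elastically by PL/(AE) and the spring stretches by P/k; together these equal δ_free.
P [ L/(AE) + 1/k ] = δ_free → P [ 1725/(1150×98×10³) + 1/(170×10³) ] = 1.23.
P = 1.23 / 2.119×10⁻⁵ = 58030 N.
Spring extension = P/k = 58030/(170×10³) = 0.3414 mm.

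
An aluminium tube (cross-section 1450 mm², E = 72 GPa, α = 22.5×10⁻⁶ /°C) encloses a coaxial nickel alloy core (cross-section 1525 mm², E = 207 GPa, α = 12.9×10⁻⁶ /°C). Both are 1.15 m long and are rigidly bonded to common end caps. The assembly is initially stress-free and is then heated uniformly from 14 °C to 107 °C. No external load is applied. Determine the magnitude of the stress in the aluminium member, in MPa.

Both members must finish at the same length. With the larger α, the aluminium tends to over-expand; the plates restrain it, putting the aluminium in compression and the nickel alloy in tension. With no external load the two internal forces are equal and opposite, magnitude P.
Compatibility of the two members (thermal + elastic change equal): (α₁ − α₂)ΔT = P·[1/(A₁E₁) + 1/(A₂E₂)].
|α₁ − α₂|·ΔT = 9.6×10⁻⁶ × 93 = 0.0008928.
1/(A₁E₁) + 1/(A₂E₂) = 1/(1450×72×10³) + 1/(1525×207×10³) = 1.275×10⁻⁸ N⁻¹.
P = 0.0008928 / 1.275×10⁻⁸ = 70040 N = 70.04 kN.
σ_{aluminium} = P/A₁ = 70040/1450 = 48.31 MPa, compressive.

σ ≈ 48.3 MPa (compressive)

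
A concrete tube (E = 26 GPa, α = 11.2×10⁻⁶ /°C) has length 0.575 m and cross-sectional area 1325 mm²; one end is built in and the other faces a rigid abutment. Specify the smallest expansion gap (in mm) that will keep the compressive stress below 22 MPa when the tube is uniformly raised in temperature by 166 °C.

g ≈ 0.583 mm

With no wall the tube would lengthen by αΔT L = 11.2×10⁻⁶ × 166 × 575 = 1.069 mm.
A stress of 22 MPa corresponds to the wall pushing the tube back by σL/E = 22×575/(26×10³) = 0.4865 mm.
The gap must absorb the remainder: g_min = 1.069 − 0.4865 = 0.5825 mm.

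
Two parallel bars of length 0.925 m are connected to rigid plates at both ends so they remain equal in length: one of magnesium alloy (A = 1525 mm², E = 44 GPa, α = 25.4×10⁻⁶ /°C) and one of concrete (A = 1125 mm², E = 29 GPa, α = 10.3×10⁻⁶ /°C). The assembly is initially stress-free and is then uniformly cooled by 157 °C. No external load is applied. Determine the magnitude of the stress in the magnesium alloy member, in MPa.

σ ≈ 34.1 MPa (tensile)

The magnesium alloy has the larger α, so on cooling it would change length more than the concrete if both were free. The rigid plates force a common final length, so the magnesium alloy is put into tension and the concrete into compression, with equal and opposite forces P (no external load).
Setting the final lengths equal and cancelling L: (α₁ − α₂)ΔT = P/(A₁E₁) + P/(A₂E₂).
|α₁ − α₂|·ΔT = 15.1×10⁻⁶ × 157 = 0.002371.
1/(A₁E₁) + 1/(A₂E₂) = 1/(1525×44×10³) + 1/(1125×29×10³) = 4.555×10⁻⁸ N⁻¹.
So P = 0.002371 / 4.555×10⁻⁸ = 52.04 kN.
σ_{magnesium alloy} = P/A₁ = 52040/1525 = 34.13 MPa, tensile.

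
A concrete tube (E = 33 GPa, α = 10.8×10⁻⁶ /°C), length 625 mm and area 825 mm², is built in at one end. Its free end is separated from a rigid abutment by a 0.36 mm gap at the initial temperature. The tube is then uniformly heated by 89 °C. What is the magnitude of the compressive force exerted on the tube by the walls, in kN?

If the wall were absent the tube would grow by αΔT L = 10.8×10⁻⁶ × 89 × 625 = 0.6008 mm.
After closing the 0.36 mm clearance, 0.6008 − 0.36 = 0.2408 mm of expansion remains to be suppressed by the wall.
That suppressed elongation corresponds to σ = E·Δ/L = 33×10³ × 0.2408/625 = 12.71 MPa.
P = σA = 12.71 × 825 = 10.49 kN.

P ≈ 10.5 kN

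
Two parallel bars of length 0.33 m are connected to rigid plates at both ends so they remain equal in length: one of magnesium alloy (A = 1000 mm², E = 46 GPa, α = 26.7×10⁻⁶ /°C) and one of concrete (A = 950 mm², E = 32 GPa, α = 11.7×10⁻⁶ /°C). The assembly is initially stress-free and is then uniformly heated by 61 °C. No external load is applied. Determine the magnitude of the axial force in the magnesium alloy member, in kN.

Both members must finish at the same length. With the larger α, the magnesium alloy tends to over-expand; the plates restrain it, putting the magnesium alloy in compression and the concrete in tension. With no external load the two internal forces are equal and opposite, magnitude P.
Equating the net (thermal + elastic) strains gives |α₁ − α₂|·ΔT = P·[1/(A₁E₁) + 1/(A₂E₂)].
|α₁ − α₂|·ΔT = 15×10⁻⁶ × 61 = 0.000915.
1/(A₁E₁) + 1/(A₂E₂) = 1/(1000×46×10³) + 1/(950×32×10³) = 5.463×10⁻⁸ N⁻¹.
So P = 0.000915 / 5.463×10⁻⁸ = 16.75 kN.

P ≈ 16.7 kN (compressive in the magnesium alloy)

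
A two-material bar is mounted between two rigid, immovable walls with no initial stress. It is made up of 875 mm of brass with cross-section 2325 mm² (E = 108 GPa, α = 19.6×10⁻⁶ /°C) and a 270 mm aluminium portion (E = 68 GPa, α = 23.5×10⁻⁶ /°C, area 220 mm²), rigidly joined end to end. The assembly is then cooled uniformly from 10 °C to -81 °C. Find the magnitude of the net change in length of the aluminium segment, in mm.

|ΔL| ≈ 1.21 mm

With the walls removed the bar would change length by δ_free = Σ αᵢΔT Lᵢ = 19.6×10⁻⁶×91×875 + 23.5×10⁻⁶×91×270 = 2.138 mm.
The walls prevent any net length change, so an axial force P (same in every segment) develops. Compatibility: P · Σ Lᵢ/(AᵢEᵢ) = δ_free.
Σ Lᵢ/(AᵢEᵢ) = 875/(2325×108×10³) + 270/(220×68×10³) = 2.153×10⁻⁵ mm/N.
Hence P = δ_free / Σ(L/AE) = 2.138/2.153×10⁻⁵ = 99.29 kN (tensile).
For the aluminium segment, free thermal change = 23.5×10⁻⁶×91×270 = 0.5774 mm and elastic change from P = 99290×270/(220×68×10³) = 1.792 mm; these oppose, so the net change is 1.21 mm (segment lengthens).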